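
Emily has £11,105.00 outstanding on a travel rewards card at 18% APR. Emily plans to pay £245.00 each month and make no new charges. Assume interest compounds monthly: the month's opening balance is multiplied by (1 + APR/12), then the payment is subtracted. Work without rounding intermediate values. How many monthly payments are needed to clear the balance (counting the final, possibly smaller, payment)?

77 months

Monthly rate r = 18%/12 = 1.5% = 0.015.
Recurrence: B ← B·(1+r) − £245.00.
Month 1: interest £166.57; balance after payment £11,026.58.
Month 2: interest £165.40; balance after payment £10,946.97.
Closed form: n = −ln(1 − rB₀/P)/ln(1+r) = −ln(0.3201)/ln(1.015) ≈ 76.509, so the balance reaches zero during payment 77.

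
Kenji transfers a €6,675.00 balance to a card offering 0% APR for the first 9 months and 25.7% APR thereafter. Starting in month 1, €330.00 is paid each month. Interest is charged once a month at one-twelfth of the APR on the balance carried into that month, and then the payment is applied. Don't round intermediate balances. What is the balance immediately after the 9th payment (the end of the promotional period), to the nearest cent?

Promo months 1–9 at r₀ = 0%/12 = 0; months 10+ at r₁ = 25.7%/12 = 0.0214167.
After month 9 (no interest yet): B = €6,675.00 − 9·€330.00 = €3,705.00.

€3,705.00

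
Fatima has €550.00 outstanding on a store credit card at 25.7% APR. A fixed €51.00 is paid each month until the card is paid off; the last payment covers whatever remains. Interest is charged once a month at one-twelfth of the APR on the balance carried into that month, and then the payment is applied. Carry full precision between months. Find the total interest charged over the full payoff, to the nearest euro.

Monthly rate r = 25.7%/12 = 2.14167% = 0.0214167.
Payoff takes n = ⌈−ln(1 − rB₀/P)/ln(1+r)⌉ = ⌈12.393⌉ = 13 payments; the last is €20.18.
Total paid = 12·€51.00 + €20.18 = €632.18.
Total interest = total paid − principal = €632.18 − €550.00 = €82.18.

€82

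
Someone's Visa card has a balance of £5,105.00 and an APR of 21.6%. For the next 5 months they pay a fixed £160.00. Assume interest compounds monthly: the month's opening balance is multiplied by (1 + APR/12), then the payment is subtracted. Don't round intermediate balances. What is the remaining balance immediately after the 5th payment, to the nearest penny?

£4,751.97

Monthly rate r = 21.6%/12 = 1.8% = 0.018.
Each month: B ← B·(1+r) − £160.00.
Month 1: interest £91.89; balance after payment £5,036.89.
Month 2: interest £90.66; balance after payment £4,967.55.
Month 3: interest £89.42; balance after payment £4,896.97.
Month 4: interest £88.15; balance after payment £4,825.12.
Month 5: interest £86.85; balance after payment £4,751.97.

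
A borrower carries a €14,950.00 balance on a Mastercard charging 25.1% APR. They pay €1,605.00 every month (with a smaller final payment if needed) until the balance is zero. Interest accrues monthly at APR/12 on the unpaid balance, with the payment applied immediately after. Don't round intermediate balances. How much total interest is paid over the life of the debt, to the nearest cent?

Monthly rate r = 25.1%/12 = 2.09167% = 0.0209167.
Payoff takes n = ⌈−ln(1 − rB₀/P)/ln(1+r)⌉ = ⌈10.468⌉ = 11 payments; the last is €755.76.
Total paid = 10·€1,605.00 + €755.76 = €16,805.76.
Total interest = total paid − principal = €16,805.76 − €14,950.00 = €1,855.76.

€1,855.76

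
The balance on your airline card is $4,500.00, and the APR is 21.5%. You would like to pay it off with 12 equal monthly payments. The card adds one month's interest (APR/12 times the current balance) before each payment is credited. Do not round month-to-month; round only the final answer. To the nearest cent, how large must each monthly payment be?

$420.09

Monthly rate r = 21.5%/12 = 1.79167% = 0.0179167.
Level-payment amortization: P = B₀·r / (1 − (1+r)^(−n)) = 4500.00·0.0179167 / (1 − 1.01792^(−12)).
Denominator 1 − (1+r)^(−12) = 0.191921975.
P = 80.625 / 0.191921975 ≈ 420.09.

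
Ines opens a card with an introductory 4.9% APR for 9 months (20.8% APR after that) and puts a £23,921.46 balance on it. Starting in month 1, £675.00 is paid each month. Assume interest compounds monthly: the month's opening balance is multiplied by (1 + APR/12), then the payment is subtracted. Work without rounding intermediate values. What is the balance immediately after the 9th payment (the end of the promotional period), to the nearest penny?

£18,639.89

Promo months 1–9 at r₀ = 4.9%/12 = 0.00408333; months 10+ at r₁ = 20.8%/12 = 0.0173333.
After month 9: iterate B ← B·(1+r₀) − £675.00 for 9 months → £18,639.89.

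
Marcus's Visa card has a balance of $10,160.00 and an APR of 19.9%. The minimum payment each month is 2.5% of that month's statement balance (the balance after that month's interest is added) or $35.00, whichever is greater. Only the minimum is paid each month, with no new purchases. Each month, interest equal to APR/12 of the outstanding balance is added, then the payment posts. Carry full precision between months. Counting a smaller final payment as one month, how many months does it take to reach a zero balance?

Monthly rate r = 19.9%/12 = 1.65833% = 0.0165833.
While 2.5% of the post-interest balance exceeds $35.00, each month B ← (B·(1+r))·(1 − 0.025), i.e. B shrinks by the factor (1+r)·0.975 = 0.99117.
This holds for months 1–226. Entering month 227 the balance is $1,368.52; 2.5% of the post-interest balance is now below $35.00, so the flat $35.00 minimum applies from here.
From month 227 a fixed $35.00 at rate r clears $1,368.52 in 64 more payments. Total: 226 + 64 = 290 months.

290 months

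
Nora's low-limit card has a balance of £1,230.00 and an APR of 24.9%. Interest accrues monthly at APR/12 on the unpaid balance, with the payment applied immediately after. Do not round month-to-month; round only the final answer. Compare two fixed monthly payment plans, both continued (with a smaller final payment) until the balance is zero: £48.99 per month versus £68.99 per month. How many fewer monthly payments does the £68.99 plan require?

Monthly rate r = 24.9%/12 = 2.075% = 0.02075.
At £48.99/mo: n = ⌈−ln(1 − rB₀/P)/ln(1+r)⌉ = 36 payments (last £41.05); total interest = total paid − £1,230.00 = £525.70.
At £68.99/mo: 23 payments (last £34.17); total interest £321.95.
Payments saved = 36 − 23 = 13.

13 fewer payments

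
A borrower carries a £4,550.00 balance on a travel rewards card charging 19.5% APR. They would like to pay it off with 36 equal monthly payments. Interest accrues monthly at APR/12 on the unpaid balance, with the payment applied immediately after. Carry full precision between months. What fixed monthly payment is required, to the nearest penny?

£167.94

Monthly rate r = 19.5%/12 = 1.625% = 0.01625.
Level-payment amortization: P = B₀·r / (1 − (1+r)^(−n)) = 4550.00·0.01625 / (1 − 1.01625^(−36)).
Denominator 1 − (1+r)^(−36) = 0.440268317.
P = 73.9375 / 0.440268317 ≈ 167.94.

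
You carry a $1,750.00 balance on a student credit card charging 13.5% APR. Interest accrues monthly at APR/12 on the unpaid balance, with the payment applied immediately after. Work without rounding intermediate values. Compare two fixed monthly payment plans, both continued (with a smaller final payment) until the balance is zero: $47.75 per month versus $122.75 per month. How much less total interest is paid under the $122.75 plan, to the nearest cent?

Monthly rate r = 13.5%/12 = 1.125% = 0.01125.
At $47.75/mo: n = ⌈−ln(1 − rB₀/P)/ln(1+r)⌉ = 48 payments (last $24.60); total interest = total paid − $1,750.00 = $518.85.
At $122.75/mo: 16 payments (last $77.04); total interest $168.29.
Interest saved = $518.85 − $168.29 = $350.56.

$350.56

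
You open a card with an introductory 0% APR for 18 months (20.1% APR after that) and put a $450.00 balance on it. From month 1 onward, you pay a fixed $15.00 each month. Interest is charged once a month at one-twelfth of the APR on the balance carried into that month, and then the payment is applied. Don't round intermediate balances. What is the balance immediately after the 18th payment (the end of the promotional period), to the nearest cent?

$180.00

Promo months 1–18 at r₀ = 0%/12 = 0; months 19+ at r₁ = 20.1%/12 = 0.01675.
After month 18 (no interest yet): B = $450.00 − 18·$15.00 = $180.00.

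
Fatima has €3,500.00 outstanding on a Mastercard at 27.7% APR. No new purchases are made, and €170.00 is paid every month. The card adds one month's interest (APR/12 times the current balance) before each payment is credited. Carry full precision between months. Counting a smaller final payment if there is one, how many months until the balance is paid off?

Monthly rate r = 27.7%/12 = 2.30833% = 0.0230833.
Recurrence: B ← B·(1+r) − €170.00.
Month 1: interest €80.79; balance after payment €3,410.79.
Month 2: interest €78.73; balance after payment €3,319.52.
Closed form: n = −ln(1 − rB₀/P)/ln(1+r) = −ln(0.52475)/ln(1.02308) ≈ 28.256, so the balance reaches zero during payment 29.

29 payments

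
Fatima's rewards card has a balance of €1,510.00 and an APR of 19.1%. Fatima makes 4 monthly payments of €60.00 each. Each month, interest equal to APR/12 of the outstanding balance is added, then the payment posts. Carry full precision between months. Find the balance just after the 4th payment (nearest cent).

€1,362.67

Monthly rate r = 19.1%/12 = 1.59167% = 0.0159167.
Each month: B ← B·(1+r) − €60.00.
Month 1: interest €24.03; balance after payment €1,474.03.
Month 2: interest €23.46; balance after payment €1,437.50.
Month 3: interest €22.88; balance after payment €1,400.38.
Month 4: interest €22.29; balance after payment €1,362.67.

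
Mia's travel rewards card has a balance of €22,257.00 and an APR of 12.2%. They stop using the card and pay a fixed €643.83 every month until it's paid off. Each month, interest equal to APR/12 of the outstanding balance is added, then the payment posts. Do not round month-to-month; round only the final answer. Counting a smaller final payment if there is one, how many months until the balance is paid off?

Monthly rate r = 12.2%/12 = 1.01667% = 0.0101667.
Recurrence: B ← B·(1+r) − €643.83.
Month 1: interest €226.28; balance after payment €21,839.45.
Month 2: interest €222.03; balance after payment €21,417.65.
Closed form: n = −ln(1 − rB₀/P)/ln(1+r) = −ln(0.64854)/ln(1.01017) ≈ 42.809, so the balance reaches zero during payment 43.

43 months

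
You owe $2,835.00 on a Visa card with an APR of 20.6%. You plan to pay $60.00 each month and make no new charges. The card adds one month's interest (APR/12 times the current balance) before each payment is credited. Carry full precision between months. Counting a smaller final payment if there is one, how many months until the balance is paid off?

Monthly rate r = 20.6%/12 = 1.71667% = 0.0171667.
Recurrence: B ← B·(1+r) − $60.00.
Month 1: interest $48.67; balance after payment $2,823.67.
Month 2: interest $48.47; balance after payment $2,812.14.
Closed form: n = −ln(1 − rB₀/P)/ln(1+r) = −ln(0.18887)/ln(1.01717) ≈ 97.919, so the balance reaches zero during payment 98.

98 months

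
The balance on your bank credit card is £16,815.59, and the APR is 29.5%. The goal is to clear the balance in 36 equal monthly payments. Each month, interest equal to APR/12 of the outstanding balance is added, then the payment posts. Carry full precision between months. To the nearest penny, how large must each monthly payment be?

Monthly rate r = 29.5%/12 = 2.45833% = 0.0245833.
Level-payment amortization: P = B₀·r / (1 − (1+r)^(−n)) = 16815.59·0.0245833 / (1 − 1.02458^(−36)).
Denominator 1 − (1+r)^(−36) = 0.582844795.
P = 413.383 / 0.582844795 ≈ 709.25.

£709.25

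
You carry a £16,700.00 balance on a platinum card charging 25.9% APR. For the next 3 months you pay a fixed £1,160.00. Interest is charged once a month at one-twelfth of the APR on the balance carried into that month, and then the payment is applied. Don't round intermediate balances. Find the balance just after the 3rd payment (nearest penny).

£14,249.18

Monthly rate r = 25.9%/12 = 2.15833% = 0.0215833.
Each month: B ← B·(1+r) − £1,160.00.
Month 1: interest £360.44; balance after payment £15,900.44.
Month 2: interest £343.18; balance after payment £15,083.63.
Month 3: interest £325.55; balance after payment £14,249.18.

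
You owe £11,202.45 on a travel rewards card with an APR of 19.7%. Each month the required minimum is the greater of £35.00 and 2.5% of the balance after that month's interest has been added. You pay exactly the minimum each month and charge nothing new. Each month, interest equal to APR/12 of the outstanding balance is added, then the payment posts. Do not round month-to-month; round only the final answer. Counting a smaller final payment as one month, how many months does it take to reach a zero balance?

296 months

Monthly rate r = 19.7%/12 = 1.64167% = 0.0164167.
While 2.5% of the post-interest balance exceeds £35.00, each month B ← (B·(1+r))·(1 − 0.025), i.e. B shrinks by the factor (1+r)·0.975 = 0.99101.
This holds for months 1–232. Entering month 233 the balance is £1,377.32; 2.5% of the post-interest balance is now below £35.00, so the flat £35.00 minimum applies from here.
From month 233 a fixed £35.00 at rate r clears £1,377.32 in 64 more payments. Total: 232 + 64 = 296 months.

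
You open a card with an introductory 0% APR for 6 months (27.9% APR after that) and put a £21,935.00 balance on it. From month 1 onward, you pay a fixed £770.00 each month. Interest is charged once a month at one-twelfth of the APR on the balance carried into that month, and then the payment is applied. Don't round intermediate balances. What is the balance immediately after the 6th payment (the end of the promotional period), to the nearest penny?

Promo months 1–6 at r₀ = 0%/12 = 0; months 7+ at r₁ = 27.9%/12 = 0.02325.
After month 6 (no interest yet): B = £21,935.00 − 6·£770.00 = £17,315.00.

£17,315.00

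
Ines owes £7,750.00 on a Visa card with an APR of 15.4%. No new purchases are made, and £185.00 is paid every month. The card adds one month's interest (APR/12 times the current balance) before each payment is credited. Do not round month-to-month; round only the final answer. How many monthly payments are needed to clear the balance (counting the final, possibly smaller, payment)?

61 payments

Monthly rate r = 15.4%/12 = 1.28333% = 0.0128333.
Recurrence: B ← B·(1+r) − £185.00.
Month 1: interest £99.46; balance after payment £7,664.46.
Month 2: interest £98.36; balance after payment £7,577.82.
Closed form: n = −ln(1 − rB₀/P)/ln(1+r) = −ln(0.46239)/ln(1.01283) ≈ 60.490, so the balance reaches zero during payment 61.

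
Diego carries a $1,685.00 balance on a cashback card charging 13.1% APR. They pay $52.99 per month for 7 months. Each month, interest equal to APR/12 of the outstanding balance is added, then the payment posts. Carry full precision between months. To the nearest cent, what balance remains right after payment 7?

$1,434.76

Monthly rate r = 13.1%/12 = 1.09167% = 0.0109167.
Each month: B ← B·(1+r) − $52.99.
Month 1: interest $18.39; balance after payment $1,650.40.
Month 2: interest $18.02; balance after payment $1,615.43.
Month 3: interest $17.64; balance after payment $1,580.08.
Month 4: interest $17.25; balance after payment $1,544.34.
Month 5: interest $16.86; balance after payment $1,508.20.
Month 6: interest $16.46; balance after payment $1,471.68.
Month 7: interest $16.07; balance after payment $1,434.76.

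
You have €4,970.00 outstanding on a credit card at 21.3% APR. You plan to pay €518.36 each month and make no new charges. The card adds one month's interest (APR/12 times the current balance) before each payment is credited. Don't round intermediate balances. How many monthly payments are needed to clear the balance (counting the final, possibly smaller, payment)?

Monthly rate r = 21.3%/12 = 1.775% = 0.01775.
Recurrence: B ← B·(1+r) − €518.36.
Month 1: interest €88.22; balance after payment €4,539.86.
Month 2: interest €80.58; balance after payment €4,102.08.
Closed form: n = −ln(1 − rB₀/P)/ln(1+r) = −ln(0.82981)/ln(1.01775) ≈ 10.603, so the balance reaches zero during payment 11.

11 months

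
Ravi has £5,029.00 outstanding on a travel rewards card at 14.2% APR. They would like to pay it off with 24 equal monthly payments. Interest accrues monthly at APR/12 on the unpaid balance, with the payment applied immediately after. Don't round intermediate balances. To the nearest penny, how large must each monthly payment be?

Monthly rate r = 14.2%/12 = 1.18333% = 0.0118333.
Level-payment amortization: P = B₀·r / (1 − (1+r)^(−n)) = 5029.00·0.0118333 / (1 − 1.01183^(−24)).
Denominator 1 − (1+r)^(−24) = 0.245977301.
P = 59.5098 / 0.245977301 ≈ 241.93.

£241.93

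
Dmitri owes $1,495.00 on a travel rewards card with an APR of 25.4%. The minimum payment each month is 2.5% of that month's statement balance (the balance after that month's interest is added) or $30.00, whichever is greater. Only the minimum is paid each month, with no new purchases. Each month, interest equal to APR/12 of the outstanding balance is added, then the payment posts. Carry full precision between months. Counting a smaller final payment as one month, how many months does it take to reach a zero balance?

Monthly rate r = 25.4%/12 = 2.11667% = 0.0211667.
While 2.5% of the post-interest balance exceeds $30.00, each month B ← (B·(1+r))·(1 − 0.025), i.e. B shrinks by the factor (1+r)·0.975 = 0.99564.
This holds for months 1–56. Entering month 57 the balance is $1,170.34; 2.5% of the post-interest balance is now below $30.00, so the flat $30.00 minimum applies from here.
From month 57 a fixed $30.00 at rate r clears $1,170.34 in 84 more payments. Total: 56 + 84 = 140 months.

140 months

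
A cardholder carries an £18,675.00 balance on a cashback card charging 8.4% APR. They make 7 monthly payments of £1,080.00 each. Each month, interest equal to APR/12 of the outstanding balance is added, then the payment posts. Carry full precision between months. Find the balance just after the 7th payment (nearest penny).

Monthly rate r = 8.4%/12 = 0.7% = 0.007.
Each month: B ← B·(1+r) − £1,080.00.
Month 1: interest £130.72; balance after payment £17,725.72.
Month 2: interest £124.08; balance after payment £16,769.81.
Month 3: interest £117.39; balance after payment £15,807.19.
Month 4: interest £110.65; balance after payment £14,837.84.
Month 5: interest £103.86; balance after payment £13,861.71.
Month 6: interest £97.03; balance after payment £12,878.74.
Month 7: interest £90.15; balance after payment £11,888.89.

£11,888.89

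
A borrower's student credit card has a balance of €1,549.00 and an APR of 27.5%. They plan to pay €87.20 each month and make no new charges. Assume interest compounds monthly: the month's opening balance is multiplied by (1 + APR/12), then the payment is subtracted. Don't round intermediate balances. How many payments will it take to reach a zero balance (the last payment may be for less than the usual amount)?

Monthly rate r = 27.5%/12 = 2.29167% = 0.0229167.
Recurrence: B ← B·(1+r) − €87.20.
Month 1: interest €35.50; balance after payment €1,497.30.
Month 2: interest €34.31; balance after payment €1,444.41.
Closed form: n = −ln(1 − rB₀/P)/ln(1+r) = −ln(0.59291)/ln(1.02292) ≈ 23.069, so the balance reaches zero during payment 24.

24 payments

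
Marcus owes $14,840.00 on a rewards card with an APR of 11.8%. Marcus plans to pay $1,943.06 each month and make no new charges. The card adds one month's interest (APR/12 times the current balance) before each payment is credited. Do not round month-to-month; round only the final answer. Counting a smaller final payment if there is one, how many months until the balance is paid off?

Monthly rate r = 11.8%/12 = 0.983333% = 0.00983333.
Recurrence: B ← B·(1+r) − $1,943.06.
Month 1: interest $145.93; balance after payment $13,042.87.
Month 2: interest $128.25; balance after payment $11,228.06.
Closed form: n = −ln(1 − rB₀/P)/ln(1+r) = −ln(0.9249)/ln(1.00983) ≈ 7.978, so the balance reaches zero during payment 8.

8 months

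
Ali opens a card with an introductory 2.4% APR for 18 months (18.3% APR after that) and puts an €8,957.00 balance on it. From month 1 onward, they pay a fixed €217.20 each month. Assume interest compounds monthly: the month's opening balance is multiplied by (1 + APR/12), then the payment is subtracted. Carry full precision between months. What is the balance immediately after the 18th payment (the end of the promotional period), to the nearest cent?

Promo months 1–18 at r₀ = 2.4%/12 = 0.002; months 19+ at r₁ = 18.3%/12 = 0.01525.
After month 18: iterate B ← B·(1+r₀) − €217.20 for 18 months → €5,308.22.

€5,308.22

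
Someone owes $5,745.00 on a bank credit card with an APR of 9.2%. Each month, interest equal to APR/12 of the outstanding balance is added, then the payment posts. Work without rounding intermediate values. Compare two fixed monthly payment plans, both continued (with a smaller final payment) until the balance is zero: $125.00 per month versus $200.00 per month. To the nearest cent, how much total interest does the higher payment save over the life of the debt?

$595.95

Monthly rate r = 9.2%/12 = 0.766667% = 0.00766667.
At $125.00/mo: n = ⌈−ln(1 − rB₀/P)/ln(1+r)⌉ = 57 payments (last $110.11); total interest = total paid − $5,745.00 = $1,365.11.
At $200.00/mo: 33 payments (last $114.16); total interest $769.16.
Interest saved = $1,365.11 − $769.16 = $595.95.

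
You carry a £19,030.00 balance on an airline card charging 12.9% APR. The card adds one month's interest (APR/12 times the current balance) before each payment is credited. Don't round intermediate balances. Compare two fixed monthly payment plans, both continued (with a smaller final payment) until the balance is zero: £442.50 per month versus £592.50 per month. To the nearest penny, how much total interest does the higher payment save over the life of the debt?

£2,208.03

Monthly rate r = 12.9%/12 = 1.075% = 0.01075.
At £442.50/mo: n = ⌈−ln(1 − rB₀/P)/ln(1+r)⌉ = 59 payments (last £12.56); total interest = total paid − £19,030.00 = £6,647.56.
At £592.50/mo: 40 payments (last £362.03); total interest £4,439.53.
Interest saved = £6,647.56 − £4,439.53 = £2,208.03.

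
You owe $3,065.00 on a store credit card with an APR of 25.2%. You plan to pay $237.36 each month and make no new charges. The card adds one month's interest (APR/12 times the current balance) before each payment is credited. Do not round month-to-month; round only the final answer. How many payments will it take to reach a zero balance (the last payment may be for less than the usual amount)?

Monthly rate r = 25.2%/12 = 2.1% = 0.021.
Recurrence: B ← B·(1+r) − $237.36.
Month 1: interest $64.36; balance after payment $2,892.00.
Month 2: interest $60.73; balance after payment $2,715.38.
Closed form: n = −ln(1 − rB₀/P)/ln(1+r) = −ln(0.72883)/ln(1.021) ≈ 15.220, so the balance reaches zero during payment 16.

16 months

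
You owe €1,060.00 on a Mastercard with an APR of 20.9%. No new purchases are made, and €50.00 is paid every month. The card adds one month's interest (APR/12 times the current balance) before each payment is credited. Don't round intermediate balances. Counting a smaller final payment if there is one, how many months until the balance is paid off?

27 payments

Monthly rate r = 20.9%/12 = 1.74167% = 0.0174167.
Recurrence: B ← B·(1+r) − €50.00.
Month 1: interest €18.46; balance after payment €1,028.46.
Month 2: interest €17.91; balance after payment €996.37.
Closed form: n = −ln(1 − rB₀/P)/ln(1+r) = −ln(0.63077)/ln(1.01742) ≈ 26.688, so the balance reaches zero during payment 27.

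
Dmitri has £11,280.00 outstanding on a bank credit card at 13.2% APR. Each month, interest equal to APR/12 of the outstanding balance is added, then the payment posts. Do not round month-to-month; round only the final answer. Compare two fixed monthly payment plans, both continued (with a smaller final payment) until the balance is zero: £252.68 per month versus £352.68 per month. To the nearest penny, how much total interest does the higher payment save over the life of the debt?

£1,622.02

Monthly rate r = 13.2%/12 = 1.1% = 0.011.
At £252.68/mo: n = ⌈−ln(1 − rB₀/P)/ln(1+r)⌉ = 62 payments (last £186.91); total interest = total paid − £11,280.00 = £4,320.39.
At £352.68/mo: 40 payments (last £223.85); total interest £2,698.37.
Interest saved = £4,320.39 − £2,698.37 = £1,622.02.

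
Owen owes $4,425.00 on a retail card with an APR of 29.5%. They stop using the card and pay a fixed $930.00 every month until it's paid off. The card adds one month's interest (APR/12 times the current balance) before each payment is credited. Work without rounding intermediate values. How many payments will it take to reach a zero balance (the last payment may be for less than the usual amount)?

6 months

Monthly rate r = 29.5%/12 = 2.45833% = 0.0245833.
Recurrence: B ← B·(1+r) − $930.00.
Month 1: interest $108.78; balance after payment $3,603.78.
Month 2: interest $88.59; balance after payment $2,762.37.
Month 3: interest $67.91; balance after payment $1,900.28.
Month 4: interest $46.72; balance after payment $1,017.00.
Month 5: interest $25.00; balance after payment $112.00.
Month 6: interest $2.75; balance after payment $0.00.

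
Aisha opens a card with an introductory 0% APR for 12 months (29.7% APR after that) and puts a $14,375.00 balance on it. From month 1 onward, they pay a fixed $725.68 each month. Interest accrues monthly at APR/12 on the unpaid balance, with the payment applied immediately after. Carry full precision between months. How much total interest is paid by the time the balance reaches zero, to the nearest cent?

Promo months 1–12 at r₀ = 0%/12 = 0; months 13+ at r₁ = 29.7%/12 = 0.02475.
After month 12 (no interest yet): B = $14,375.00 − 12·$725.68 = $5,666.84.
Then at r₁ with $725.68/mo: n₂ = −ln(1 − r₁·B/P)/ln(1+r₁) ≈ 8.78 → 9 more payments.
Total paid = 20·$725.68 + $570.80 = $15,084.40; interest = $15,084.40 − $14,375.00 = $709.40.

$709.40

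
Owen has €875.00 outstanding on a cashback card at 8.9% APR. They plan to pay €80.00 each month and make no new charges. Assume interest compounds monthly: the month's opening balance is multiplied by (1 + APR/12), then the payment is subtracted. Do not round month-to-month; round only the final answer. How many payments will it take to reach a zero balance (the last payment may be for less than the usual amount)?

12 months

Monthly rate r = 8.9%/12 = 0.741667% = 0.00741667.
Recurrence: B ← B·(1+r) − €80.00.
Month 1: interest €6.49; balance after payment €801.49.
Month 2: interest €5.94; balance after payment €727.43.
Closed form: n = −ln(1 − rB₀/P)/ln(1+r) = −ln(0.91888)/ln(1.00742) ≈ 11.449, so the balance reaches zero during payment 12.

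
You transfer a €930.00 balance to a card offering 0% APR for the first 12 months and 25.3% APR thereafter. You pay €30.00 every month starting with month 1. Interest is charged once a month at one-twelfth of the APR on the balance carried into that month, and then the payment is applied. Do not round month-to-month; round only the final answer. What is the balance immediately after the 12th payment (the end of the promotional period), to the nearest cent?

€570.00

Promo months 1–12 at r₀ = 0%/12 = 0; months 13+ at r₁ = 25.3%/12 = 0.0210833.
After month 12 (no interest yet): B = €930.00 − 12·€30.00 = €570.00.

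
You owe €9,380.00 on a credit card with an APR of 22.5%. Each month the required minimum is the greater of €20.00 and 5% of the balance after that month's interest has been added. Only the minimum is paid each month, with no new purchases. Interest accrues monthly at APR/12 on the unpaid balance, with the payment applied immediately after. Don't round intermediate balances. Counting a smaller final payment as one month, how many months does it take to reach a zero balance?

122 months

Monthly rate r = 22.5%/12 = 1.875% = 0.01875.
While 5% of the post-interest balance exceeds €20.00, each month B ← (B·(1+r))·(1 − 0.05), i.e. B shrinks by the factor (1+r)·0.95 = 0.96781.
This holds for months 1–97. Entering month 98 the balance is €392.60; 5% of the post-interest balance is now below €20.00, so the flat €20.00 minimum applies from here.
From month 98 a fixed €20.00 at rate r clears €392.60 in 25 more payments. Total: 97 + 25 = 122 months.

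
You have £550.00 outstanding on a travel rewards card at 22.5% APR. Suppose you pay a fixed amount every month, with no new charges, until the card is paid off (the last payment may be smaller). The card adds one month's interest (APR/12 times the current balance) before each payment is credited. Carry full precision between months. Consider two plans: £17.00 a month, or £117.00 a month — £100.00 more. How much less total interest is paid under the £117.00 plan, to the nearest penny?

£272.65

Monthly rate r = 22.5%/12 = 1.875% = 0.01875.
At £17.00/mo: n = ⌈−ln(1 − rB₀/P)/ln(1+r)⌉ = 51 payments (last £3.83); total interest = total paid − £550.00 = £303.83.
At £117.00/mo: 5 payments (last £113.18); total interest £31.18.
Interest saved = £303.83 − £31.18 = £272.65.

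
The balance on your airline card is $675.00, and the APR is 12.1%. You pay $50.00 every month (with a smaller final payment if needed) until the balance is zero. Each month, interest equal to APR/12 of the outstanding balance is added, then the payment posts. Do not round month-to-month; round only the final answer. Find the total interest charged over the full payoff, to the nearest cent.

Monthly rate r = 12.1%/12 = 1.00833% = 0.0100833.
Payoff takes n = ⌈−ln(1 − rB₀/P)/ln(1+r)⌉ = ⌈14.585⌉ = 15 payments; the last is $29.30.
Total paid = 14·$50.00 + $29.30 = $729.30.
Total interest = total paid − principal = $729.30 − $675.00 = $54.30.

$54.30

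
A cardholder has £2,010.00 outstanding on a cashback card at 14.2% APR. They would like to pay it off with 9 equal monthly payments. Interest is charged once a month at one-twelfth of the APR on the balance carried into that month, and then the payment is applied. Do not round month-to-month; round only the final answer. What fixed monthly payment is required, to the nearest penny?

Monthly rate r = 14.2%/12 = 1.18333% = 0.0118333.
Level-payment amortization: P = B₀·r / (1 − (1+r)^(−n)) = 2010.00·0.0118333 / (1 − 1.01183^(−9)).
Denominator 1 − (1+r)^(−9) = 0.100462739.
P = 23.785 / 0.100462739 ≈ 236.75.

£236.75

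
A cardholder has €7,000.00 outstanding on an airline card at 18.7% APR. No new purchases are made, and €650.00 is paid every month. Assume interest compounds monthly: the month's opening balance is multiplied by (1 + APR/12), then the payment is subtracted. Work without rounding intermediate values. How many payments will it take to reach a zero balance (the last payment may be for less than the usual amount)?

Monthly rate r = 18.7%/12 = 1.55833% = 0.0155833.
Recurrence: B ← B·(1+r) − €650.00.
Month 1: interest €109.08; balance after payment €6,459.08.
Month 2: interest €100.65; balance after payment €5,909.74.
Closed form: n = −ln(1 − rB₀/P)/ln(1+r) = −ln(0.83218)/ln(1.01558) ≈ 11.880, so the balance reaches zero during payment 12.

12 months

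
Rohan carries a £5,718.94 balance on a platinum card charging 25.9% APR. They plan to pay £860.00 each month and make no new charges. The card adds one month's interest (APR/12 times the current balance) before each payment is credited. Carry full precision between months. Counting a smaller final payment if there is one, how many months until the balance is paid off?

8 months

Monthly rate r = 25.9%/12 = 2.15833% = 0.0215833.
Recurrence: B ← B·(1+r) − £860.00.
Month 1: interest £123.43; balance after payment £4,982.37.
Month 2: interest £107.54; balance after payment £4,229.91.
Closed form: n = −ln(1 − rB₀/P)/ln(1+r) = −ln(0.85647)/ln(1.02158) ≈ 7.256, so the balance reaches zero during payment 8.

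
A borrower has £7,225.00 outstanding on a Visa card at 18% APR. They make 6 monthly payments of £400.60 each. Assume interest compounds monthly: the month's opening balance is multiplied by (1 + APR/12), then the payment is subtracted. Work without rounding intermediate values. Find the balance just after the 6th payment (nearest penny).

£5,404.57

Monthly rate r = 18%/12 = 1.5% = 0.015.
Each month: B ← B·(1+r) − £400.60.
Month 1: interest £108.38; balance after payment £6,932.77.
Month 2: interest £103.99; balance after payment £6,636.17.
Month 3: interest £99.54; balance after payment £6,335.11.
Month 4: interest £95.03; balance after payment £6,029.54.
Month 5: interest £90.44; balance after payment £5,719.38.
Month 6: interest £85.79; balance after payment £5,404.57.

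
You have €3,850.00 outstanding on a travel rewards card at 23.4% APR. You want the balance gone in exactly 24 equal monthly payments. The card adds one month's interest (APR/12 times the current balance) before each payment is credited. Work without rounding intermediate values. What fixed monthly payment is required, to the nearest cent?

Monthly rate r = 23.4%/12 = 1.95% = 0.0195.
Level-payment amortization: P = B₀·r / (1 − (1+r)^(−n)) = 3850.00·0.0195 / (1 − 1.0195^(−24)).
Denominator 1 − (1+r)^(−24) = 0.370919132.
P = 75.075 / 0.370919132 ≈ 202.40.

€202.40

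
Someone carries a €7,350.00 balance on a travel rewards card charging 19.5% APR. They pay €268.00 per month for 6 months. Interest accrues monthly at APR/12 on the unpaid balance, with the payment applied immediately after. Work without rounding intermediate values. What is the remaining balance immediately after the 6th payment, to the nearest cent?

Monthly rate r = 19.5%/12 = 1.625% = 0.01625.
Each month: B ← B·(1+r) − €268.00.
Month 1: interest €119.44; balance after payment €7,201.44.
Month 2: interest €117.02; balance after payment €7,050.46.
Month 3: interest €114.57; balance after payment €6,897.03.
Month 4: interest €112.08; balance after payment €6,741.11.
Month 5: interest €109.54; balance after payment €6,582.65.
Month 6: interest €106.97; balance after payment €6,421.62.

€6,421.62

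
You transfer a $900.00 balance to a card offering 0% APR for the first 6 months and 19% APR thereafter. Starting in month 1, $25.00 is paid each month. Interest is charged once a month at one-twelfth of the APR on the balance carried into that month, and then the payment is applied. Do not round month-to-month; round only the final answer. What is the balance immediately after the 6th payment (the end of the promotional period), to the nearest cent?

$750.00

Promo months 1–6 at r₀ = 0%/12 = 0; months 7+ at r₁ = 19%/12 = 0.0158333.
After month 6 (no interest yet): B = $900.00 − 6·$25.00 = $750.00.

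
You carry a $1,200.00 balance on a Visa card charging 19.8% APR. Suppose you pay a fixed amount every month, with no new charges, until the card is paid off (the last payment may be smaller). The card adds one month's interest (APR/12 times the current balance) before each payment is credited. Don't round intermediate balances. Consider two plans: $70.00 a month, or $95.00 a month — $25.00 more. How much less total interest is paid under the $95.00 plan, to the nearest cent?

Monthly rate r = 19.8%/12 = 1.65% = 0.0165.
At $70.00/mo: n = ⌈−ln(1 − rB₀/P)/ln(1+r)⌉ = 21 payments (last $22.25); total interest = total paid − $1,200.00 = $222.25.
At $95.00/mo: 15 payments (last $26.92); total interest $156.92.
Interest saved = $222.25 − $156.92 = $65.33.

$65.33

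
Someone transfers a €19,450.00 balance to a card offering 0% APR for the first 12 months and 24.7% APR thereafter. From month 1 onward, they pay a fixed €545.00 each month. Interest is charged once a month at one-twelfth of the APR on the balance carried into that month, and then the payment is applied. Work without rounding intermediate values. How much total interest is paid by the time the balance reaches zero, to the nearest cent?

Promo months 1–12 at r₀ = 0%/12 = 0; months 13+ at r₁ = 24.7%/12 = 0.0205833.
After month 12 (no interest yet): B = €19,450.00 − 12·€545.00 = €12,910.00.
Then at r₁ with €545.00/mo: n₂ = −ln(1 − r₁·B/P)/ln(1+r₁) ≈ 32.82 → 33 more payments.
Total paid = 44·€545.00 + €445.68 = €24,425.68; interest = €24,425.68 − €19,450.00 = €4,975.68.

€4,975.68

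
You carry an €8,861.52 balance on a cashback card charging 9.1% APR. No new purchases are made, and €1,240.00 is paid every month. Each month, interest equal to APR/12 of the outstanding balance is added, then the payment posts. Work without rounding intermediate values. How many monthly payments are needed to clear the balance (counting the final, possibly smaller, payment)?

Monthly rate r = 9.1%/12 = 0.758333% = 0.00758333.
Recurrence: B ← B·(1+r) − €1,240.00.
Month 1: interest €67.20; balance after payment €7,688.72.
Month 2: interest €58.31; balance after payment €6,507.03.
Closed form: n = −ln(1 − rB₀/P)/ln(1+r) = −ln(0.94581)/ln(1.00758) ≈ 7.375, so the balance reaches zero during payment 8.

8 months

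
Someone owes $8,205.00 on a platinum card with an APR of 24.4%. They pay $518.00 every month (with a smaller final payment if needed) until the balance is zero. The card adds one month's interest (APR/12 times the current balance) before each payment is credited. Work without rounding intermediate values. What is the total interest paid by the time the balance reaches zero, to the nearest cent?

$1,799.24

Monthly rate r = 24.4%/12 = 2.03333% = 0.0203333.
Payoff takes n = ⌈−ln(1 − rB₀/P)/ln(1+r)⌉ = ⌈19.311⌉ = 20 payments; the last is $162.24.
Total paid = 19·$518.00 + $162.24 = $10,004.24.
Total interest = total paid − principal = $10,004.24 − $8,205.00 = $1,799.24.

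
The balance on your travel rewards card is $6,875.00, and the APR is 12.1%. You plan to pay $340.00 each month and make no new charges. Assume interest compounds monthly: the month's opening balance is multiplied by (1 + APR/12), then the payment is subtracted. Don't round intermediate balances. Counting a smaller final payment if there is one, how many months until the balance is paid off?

23 payments

Monthly rate r = 12.1%/12 = 1.00833% = 0.0100833.
Recurrence: B ← B·(1+r) − $340.00.
Month 1: interest $69.32; balance after payment $6,604.32.
Month 2: interest $66.59; balance after payment $6,330.92.
Closed form: n = −ln(1 − rB₀/P)/ln(1+r) = −ln(0.79611)/ln(1.01008) ≈ 22.727, so the balance reaches zero during payment 23.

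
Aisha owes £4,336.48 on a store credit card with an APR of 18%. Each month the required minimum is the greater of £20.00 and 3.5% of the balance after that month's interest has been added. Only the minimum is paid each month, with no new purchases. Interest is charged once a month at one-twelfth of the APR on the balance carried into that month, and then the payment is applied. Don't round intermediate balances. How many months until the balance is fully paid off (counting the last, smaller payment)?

136 months

Monthly rate r = 18%/12 = 1.5% = 0.015.
While 3.5% of the post-interest balance exceeds £20.00, each month B ← (B·(1+r))·(1 − 0.035), i.e. B shrinks by the factor (1+r)·0.965 = 0.97947.
This holds for months 1–99. Entering month 100 the balance is £556.52; 3.5% of the post-interest balance is now below £20.00, so the flat £20.00 minimum applies from here.
From month 100 a fixed £20.00 at rate r clears £556.52 in 37 more payments. Total: 99 + 37 = 136 months.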